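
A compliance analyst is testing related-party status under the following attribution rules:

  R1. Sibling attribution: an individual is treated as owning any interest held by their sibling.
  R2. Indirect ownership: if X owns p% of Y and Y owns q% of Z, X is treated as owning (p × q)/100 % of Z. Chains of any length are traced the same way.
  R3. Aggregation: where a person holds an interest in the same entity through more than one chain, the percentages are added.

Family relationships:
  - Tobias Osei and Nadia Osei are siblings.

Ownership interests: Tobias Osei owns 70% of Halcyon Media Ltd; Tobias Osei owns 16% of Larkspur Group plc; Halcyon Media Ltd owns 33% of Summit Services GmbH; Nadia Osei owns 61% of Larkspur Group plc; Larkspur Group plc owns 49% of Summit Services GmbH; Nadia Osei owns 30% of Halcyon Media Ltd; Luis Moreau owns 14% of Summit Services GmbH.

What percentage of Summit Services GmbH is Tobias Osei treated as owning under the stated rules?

70.73%

By sibling attribution (R1), Tobias Osei is treated as also owning Nadia Osei's interest in Larkspur Group plc, giving 16% + 61% = 77%.
By sibling attribution (R1), Tobias Osei is treated as also owning Nadia Osei's interest in Halcyon Media Ltd, giving 70% + 30% = 100%.
Chain via Larkspur Group plc (R2): 77% × 49% = 37.73% of Summit Services GmbH.
Chain via Halcyon Media Ltd (R2): 100% × 33% = 33% of Summit Services GmbH.
Aggregating (R3): 37.73% + 33% = 70.73%.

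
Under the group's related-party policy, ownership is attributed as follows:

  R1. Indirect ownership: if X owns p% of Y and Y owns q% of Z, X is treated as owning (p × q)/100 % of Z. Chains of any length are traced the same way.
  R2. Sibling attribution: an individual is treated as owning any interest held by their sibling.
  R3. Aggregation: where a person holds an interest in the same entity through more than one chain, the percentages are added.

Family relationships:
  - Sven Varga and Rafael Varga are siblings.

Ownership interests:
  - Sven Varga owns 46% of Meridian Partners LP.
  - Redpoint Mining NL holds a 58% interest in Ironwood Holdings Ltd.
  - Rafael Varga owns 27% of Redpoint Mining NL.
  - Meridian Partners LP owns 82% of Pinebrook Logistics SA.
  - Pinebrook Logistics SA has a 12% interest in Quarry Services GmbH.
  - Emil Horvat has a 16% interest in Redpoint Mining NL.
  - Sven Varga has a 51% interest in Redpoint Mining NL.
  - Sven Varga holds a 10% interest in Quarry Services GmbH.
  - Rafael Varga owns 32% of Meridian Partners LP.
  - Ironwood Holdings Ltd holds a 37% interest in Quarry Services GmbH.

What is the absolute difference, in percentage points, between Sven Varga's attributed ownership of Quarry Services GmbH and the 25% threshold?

By sibling attribution (R2), Sven Varga is treated as also owning Rafael Varga's interest in Meridian Partners LP, giving 46% + 32% = 78%.
By sibling attribution (R2), Sven Varga is treated as also owning Rafael Varga's interest in Redpoint Mining NL, giving 51% + 27% = 78%.
Chain via Meridian Partners LP → Pinebrook Logistics SA (R1): 78% × 82% × 12% = 7.6752% of Quarry Services GmbH.
Chain via Redpoint Mining NL → Ironwood Holdings Ltd (R1): 78% × 58% × 37% = 16.7388% of Quarry Services GmbH.
Direct interest in Quarry Services GmbH: 10%.
Aggregating (R3): 7.6752% + 16.7388% + 10% = 34.414%.
34.414% exceeds the 25% threshold by 9.414 percentage points.

9.414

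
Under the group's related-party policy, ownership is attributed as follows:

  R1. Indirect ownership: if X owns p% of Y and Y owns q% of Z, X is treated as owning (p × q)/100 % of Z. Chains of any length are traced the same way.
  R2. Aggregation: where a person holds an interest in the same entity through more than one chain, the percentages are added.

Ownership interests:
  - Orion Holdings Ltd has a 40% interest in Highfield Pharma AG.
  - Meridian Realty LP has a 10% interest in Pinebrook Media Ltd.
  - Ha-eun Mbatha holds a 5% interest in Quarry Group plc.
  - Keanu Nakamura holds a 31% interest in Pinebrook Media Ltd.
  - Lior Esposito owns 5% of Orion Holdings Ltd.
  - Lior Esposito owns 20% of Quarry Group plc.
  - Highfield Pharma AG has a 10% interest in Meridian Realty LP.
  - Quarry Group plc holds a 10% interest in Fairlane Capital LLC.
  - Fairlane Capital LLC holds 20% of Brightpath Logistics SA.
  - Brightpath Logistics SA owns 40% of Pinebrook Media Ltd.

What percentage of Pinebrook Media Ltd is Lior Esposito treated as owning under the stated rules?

0.18%

Chain via Quarry Group plc → Fairlane Capital LLC → Brightpath Logistics SA (R1): 20% × 10% × 20% × 40% = 0.16% of Pinebrook Media Ltd.
Chain via Orion Holdings Ltd → Highfield Pharma AG → Meridian Realty LP (R1): 5% × 40% × 10% × 10% = 0.02% of Pinebrook Media Ltd.
Aggregating (R2): 0.16% + 0.02% = 0.18%.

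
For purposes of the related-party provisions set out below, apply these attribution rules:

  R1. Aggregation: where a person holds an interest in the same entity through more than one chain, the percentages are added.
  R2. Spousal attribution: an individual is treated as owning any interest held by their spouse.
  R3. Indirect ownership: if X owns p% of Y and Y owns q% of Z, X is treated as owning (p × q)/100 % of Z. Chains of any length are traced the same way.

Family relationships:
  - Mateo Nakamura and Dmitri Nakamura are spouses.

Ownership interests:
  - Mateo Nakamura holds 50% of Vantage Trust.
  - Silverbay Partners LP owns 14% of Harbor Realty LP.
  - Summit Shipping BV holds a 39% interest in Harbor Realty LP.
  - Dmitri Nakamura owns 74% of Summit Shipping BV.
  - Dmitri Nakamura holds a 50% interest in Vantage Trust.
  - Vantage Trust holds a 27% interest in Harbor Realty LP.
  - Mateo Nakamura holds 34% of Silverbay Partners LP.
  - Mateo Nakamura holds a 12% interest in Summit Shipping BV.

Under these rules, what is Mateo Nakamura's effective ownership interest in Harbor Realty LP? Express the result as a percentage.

65.3%

By spousal attribution (R2), Mateo Nakamura is treated as also owning Dmitri Nakamura's interest in Vantage Trust, giving 50% + 50% = 100%.
By spousal attribution (R2), Mateo Nakamura is treated as also owning Dmitri Nakamura's interest in Summit Shipping BV, giving 12% + 74% = 86%.
Chain via Silverbay Partners LP (R3): 34% × 14% = 4.76% of Harbor Realty LP.
Chain via Vantage Trust (R3): 100% × 27% = 27% of Harbor Realty LP.
Chain via Summit Shipping BV (R3): 86% × 39% = 33.54% of Harbor Realty LP.
Aggregating (R1): 4.76% + 27% + 33.54% = 65.3%.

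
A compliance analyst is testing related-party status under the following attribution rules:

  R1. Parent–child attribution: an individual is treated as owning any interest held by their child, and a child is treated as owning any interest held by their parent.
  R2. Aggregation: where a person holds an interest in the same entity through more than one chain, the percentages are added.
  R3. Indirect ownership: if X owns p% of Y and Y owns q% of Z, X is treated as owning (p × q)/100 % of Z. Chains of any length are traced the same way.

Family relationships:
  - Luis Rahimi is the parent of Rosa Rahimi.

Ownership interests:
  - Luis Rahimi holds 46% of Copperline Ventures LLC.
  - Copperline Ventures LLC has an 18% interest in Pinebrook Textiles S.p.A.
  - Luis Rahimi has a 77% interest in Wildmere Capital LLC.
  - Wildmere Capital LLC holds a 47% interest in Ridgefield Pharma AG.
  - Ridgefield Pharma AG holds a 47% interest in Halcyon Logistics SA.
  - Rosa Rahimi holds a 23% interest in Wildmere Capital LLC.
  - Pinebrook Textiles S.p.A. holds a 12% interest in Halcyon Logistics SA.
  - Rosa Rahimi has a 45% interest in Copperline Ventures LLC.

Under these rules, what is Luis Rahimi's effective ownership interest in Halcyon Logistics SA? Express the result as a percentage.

24.0556%

By parent–child attribution (R1), Luis Rahimi is treated as also owning Rosa Rahimi's interest in Copperline Ventures LLC, giving 46% + 45% = 91%.
By parent–child attribution (R1), Luis Rahimi is treated as also owning Rosa Rahimi's interest in Wildmere Capital LLC, giving 77% + 23% = 100%.
Chain via Copperline Ventures LLC → Pinebrook Textiles S.p.A. (R3): 91% × 18% × 12% = 1.9656% of Halcyon Logistics SA.
Chain via Wildmere Capital LLC → Ridgefield Pharma AG (R3): 100% × 47% × 47% = 22.09% of Halcyon Logistics SA.
Aggregating (R2): 1.9656% + 22.09% = 24.0556%.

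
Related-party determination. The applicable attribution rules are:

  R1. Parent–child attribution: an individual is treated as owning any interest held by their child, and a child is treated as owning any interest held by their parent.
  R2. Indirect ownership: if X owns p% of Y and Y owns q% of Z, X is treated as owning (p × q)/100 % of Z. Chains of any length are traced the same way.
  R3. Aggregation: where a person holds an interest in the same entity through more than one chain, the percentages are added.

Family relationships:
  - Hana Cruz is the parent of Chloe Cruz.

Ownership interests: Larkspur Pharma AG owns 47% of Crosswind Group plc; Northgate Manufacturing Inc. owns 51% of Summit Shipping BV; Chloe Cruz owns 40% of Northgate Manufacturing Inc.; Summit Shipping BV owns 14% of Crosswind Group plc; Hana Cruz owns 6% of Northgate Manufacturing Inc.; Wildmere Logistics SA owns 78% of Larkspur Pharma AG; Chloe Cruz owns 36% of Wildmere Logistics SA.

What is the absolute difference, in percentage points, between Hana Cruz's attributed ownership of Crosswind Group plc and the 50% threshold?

33.518

By parent–child attribution (R1), Hana Cruz is treated as also owning Chloe Cruz's interest in Northgate Manufacturing Inc, giving 6% + 40% = 46%.
By parent–child attribution (R1), Hana Cruz is treated as owning Chloe Cruz's 36% interest in Wildmere Logistics SA.
Chain via Northgate Manufacturing Inc. → Summit Shipping BV (R2): 46% × 51% × 14% = 3.2844% of Crosswind Group plc.
Chain via Wildmere Logistics SA → Larkspur Pharma AG (R2): 36% × 78% × 47% = 13.1976% of Crosswind Group plc.
Aggregating (R3): 3.2844% + 13.1976% = 16.482%.
16.482% falls short of the 50% threshold by 33.518 percentage points.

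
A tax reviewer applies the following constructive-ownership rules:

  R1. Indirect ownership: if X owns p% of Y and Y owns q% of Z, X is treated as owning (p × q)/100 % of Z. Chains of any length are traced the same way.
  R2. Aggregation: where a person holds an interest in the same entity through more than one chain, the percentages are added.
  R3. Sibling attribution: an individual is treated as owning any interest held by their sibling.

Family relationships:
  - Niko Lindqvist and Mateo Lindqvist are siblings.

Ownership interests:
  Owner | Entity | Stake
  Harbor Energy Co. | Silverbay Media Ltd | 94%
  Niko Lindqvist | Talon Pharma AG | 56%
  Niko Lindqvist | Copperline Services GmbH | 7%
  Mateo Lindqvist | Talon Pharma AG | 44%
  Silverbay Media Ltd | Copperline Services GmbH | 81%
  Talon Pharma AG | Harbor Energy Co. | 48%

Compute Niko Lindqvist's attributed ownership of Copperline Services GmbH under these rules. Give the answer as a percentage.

By sibling attribution (R3), Niko Lindqvist is treated as also owning Mateo Lindqvist's interest in Talon Pharma AG, giving 56% + 44% = 100%.
Chain via Talon Pharma AG → Harbor Energy Co. → Silverbay Media Ltd (R1): 100% × 48% × 94% × 81% = 36.5472% of Copperline Services GmbH.
Direct interest in Copperline Services GmbH: 7%.
Aggregating (R2): 36.5472% + 7% = 43.5472%.

43.5472%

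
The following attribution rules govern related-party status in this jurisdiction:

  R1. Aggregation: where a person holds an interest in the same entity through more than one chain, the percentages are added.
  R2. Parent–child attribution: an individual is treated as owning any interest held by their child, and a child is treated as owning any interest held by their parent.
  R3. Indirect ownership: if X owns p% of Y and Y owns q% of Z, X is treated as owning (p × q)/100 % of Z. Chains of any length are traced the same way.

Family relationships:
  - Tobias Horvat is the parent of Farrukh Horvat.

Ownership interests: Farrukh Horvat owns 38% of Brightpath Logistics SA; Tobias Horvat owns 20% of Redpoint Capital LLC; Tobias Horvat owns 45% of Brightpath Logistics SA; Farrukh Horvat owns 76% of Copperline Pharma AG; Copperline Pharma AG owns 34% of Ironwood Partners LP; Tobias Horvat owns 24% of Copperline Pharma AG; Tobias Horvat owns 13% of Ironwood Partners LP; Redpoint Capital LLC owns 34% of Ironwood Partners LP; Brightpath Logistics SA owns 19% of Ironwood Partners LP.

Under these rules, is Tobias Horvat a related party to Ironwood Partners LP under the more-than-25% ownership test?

Yes

By parent–child attribution (R2), Tobias Horvat is treated as also owning Farrukh Horvat's interest in Brightpath Logistics SA, giving 45% + 38% = 83%.
By parent–child attribution (R2), Tobias Horvat is treated as also owning Farrukh Horvat's interest in Copperline Pharma AG, giving 24% + 76% = 100%.
Chain via Brightpath Logistics SA (R3): 83% × 19% = 15.77% of Ironwood Partners LP.
Chain via Redpoint Capital LLC (R3): 20% × 34% = 6.8% of Ironwood Partners LP.
Chain via Copperline Pharma AG (R3): 100% × 34% = 34% of Ironwood Partners LP.
Direct interest in Ironwood Partners LP: 13%.
Aggregating (R1): 15.77% + 6.8% + 34% + 13% = 69.57%.
69.57% exceeds the 25% threshold, so Tobias is a related party to Ironwood Partners LP.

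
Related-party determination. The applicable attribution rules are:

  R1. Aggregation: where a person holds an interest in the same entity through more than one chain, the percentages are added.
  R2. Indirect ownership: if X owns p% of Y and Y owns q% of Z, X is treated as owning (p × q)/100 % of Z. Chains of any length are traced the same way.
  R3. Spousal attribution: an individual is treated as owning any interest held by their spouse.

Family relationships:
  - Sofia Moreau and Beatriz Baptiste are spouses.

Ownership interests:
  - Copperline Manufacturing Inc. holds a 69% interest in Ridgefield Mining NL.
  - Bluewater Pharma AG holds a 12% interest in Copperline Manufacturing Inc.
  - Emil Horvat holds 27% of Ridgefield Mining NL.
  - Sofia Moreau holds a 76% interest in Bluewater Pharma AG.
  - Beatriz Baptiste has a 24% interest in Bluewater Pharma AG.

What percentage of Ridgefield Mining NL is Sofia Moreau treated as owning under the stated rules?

By spousal attribution (R3), Sofia Moreau is treated as also owning Beatriz Baptiste's interest in Bluewater Pharma AG, giving 76% + 24% = 100%.
Chain via Bluewater Pharma AG → Copperline Manufacturing Inc. (R2): 100% × 12% × 69% = 8.28% of Ridgefield Mining NL.

8.28%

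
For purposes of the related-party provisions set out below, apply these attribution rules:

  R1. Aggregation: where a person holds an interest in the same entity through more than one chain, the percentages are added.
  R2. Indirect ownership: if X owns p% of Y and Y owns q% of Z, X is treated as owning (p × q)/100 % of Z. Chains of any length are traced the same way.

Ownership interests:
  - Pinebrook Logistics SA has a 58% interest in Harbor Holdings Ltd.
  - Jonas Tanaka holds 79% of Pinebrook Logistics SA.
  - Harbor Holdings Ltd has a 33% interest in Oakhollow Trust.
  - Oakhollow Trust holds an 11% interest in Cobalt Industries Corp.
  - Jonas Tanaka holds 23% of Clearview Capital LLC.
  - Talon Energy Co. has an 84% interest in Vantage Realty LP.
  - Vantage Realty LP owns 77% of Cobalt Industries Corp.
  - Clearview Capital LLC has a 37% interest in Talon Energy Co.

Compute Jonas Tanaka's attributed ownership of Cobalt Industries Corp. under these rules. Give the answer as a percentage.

7.167534%

Chain via Clearview Capital LLC → Talon Energy Co. → Vantage Realty LP (R2): 23% × 37% × 84% × 77% = 5.504268% of Cobalt Industries Corp.
Chain via Pinebrook Logistics SA → Harbor Holdings Ltd → Oakhollow Trust (R2): 79% × 58% × 33% × 11% = 1.663266% of Cobalt Industries Corp.
Aggregating (R1): 5.504268% + 1.663266% = 7.167534%.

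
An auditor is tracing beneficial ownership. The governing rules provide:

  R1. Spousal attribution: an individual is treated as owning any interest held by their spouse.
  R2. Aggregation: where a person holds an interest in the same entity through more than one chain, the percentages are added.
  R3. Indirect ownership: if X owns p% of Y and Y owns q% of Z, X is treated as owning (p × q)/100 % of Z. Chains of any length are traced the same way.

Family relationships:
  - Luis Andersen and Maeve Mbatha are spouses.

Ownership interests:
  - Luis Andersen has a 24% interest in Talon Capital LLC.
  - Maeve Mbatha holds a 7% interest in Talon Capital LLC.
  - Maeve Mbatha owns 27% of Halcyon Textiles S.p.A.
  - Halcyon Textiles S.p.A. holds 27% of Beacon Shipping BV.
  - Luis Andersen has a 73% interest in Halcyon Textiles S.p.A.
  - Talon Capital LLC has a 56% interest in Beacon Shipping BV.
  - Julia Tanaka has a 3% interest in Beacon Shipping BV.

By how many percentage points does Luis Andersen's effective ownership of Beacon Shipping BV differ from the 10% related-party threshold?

34.36

By spousal attribution (R1), Luis Andersen is treated as also owning Maeve Mbatha's interest in Halcyon Textiles S.p.A, giving 73% + 27% = 100%.
By spousal attribution (R1), Luis Andersen is treated as also owning Maeve Mbatha's interest in Talon Capital LLC, giving 24% + 7% = 31%.
Chain via Halcyon Textiles S.p.A. (R3): 100% × 27% = 27% of Beacon Shipping BV.
Chain via Talon Capital LLC (R3): 31% × 56% = 17.36% of Beacon Shipping BV.
Aggregating (R2): 27% + 17.36% = 44.36%.
44.36% exceeds the 10% threshold by 34.36 percentage points.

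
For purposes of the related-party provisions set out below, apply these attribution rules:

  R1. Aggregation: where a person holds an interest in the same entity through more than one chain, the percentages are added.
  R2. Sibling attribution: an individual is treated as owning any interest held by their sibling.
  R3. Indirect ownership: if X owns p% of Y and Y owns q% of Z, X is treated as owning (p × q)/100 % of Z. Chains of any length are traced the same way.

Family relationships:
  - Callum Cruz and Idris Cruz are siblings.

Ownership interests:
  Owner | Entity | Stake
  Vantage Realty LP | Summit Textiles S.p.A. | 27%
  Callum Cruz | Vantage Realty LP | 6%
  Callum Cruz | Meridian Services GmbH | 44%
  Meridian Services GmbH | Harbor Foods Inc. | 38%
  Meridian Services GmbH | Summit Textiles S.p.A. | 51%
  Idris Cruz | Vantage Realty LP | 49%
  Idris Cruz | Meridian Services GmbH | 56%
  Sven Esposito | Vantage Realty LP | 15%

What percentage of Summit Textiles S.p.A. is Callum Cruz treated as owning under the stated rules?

65.85%

By sibling attribution (R2), Callum Cruz is treated as also owning Idris Cruz's interest in Meridian Services GmbH, giving 44% + 56% = 100%.
By sibling attribution (R2), Callum Cruz is treated as also owning Idris Cruz's interest in Vantage Realty LP, giving 6% + 49% = 55%.
Chain via Meridian Services GmbH (R3): 100% × 51% = 51% of Summit Textiles S.p.A.
Chain via Vantage Realty LP (R3): 55% × 27% = 14.85% of Summit Textiles S.p.A.
Aggregating (R1): 51% + 14.85% = 65.85%.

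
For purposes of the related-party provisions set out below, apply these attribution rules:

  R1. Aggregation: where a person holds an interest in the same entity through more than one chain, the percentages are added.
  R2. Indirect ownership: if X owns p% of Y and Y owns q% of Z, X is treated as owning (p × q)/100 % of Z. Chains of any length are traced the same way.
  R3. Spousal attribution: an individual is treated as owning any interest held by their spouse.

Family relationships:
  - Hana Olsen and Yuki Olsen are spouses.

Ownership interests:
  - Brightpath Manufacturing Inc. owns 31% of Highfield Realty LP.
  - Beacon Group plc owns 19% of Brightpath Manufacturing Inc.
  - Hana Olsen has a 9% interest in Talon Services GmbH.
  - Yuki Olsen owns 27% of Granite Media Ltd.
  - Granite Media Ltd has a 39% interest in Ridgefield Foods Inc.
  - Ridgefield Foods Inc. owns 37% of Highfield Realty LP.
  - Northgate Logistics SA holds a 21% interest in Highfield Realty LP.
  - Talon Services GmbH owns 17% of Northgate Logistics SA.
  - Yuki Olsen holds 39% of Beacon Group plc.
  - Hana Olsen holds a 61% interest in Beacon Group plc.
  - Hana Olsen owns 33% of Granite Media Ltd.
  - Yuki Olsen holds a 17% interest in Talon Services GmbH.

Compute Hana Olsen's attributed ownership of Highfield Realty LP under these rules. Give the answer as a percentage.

By spousal attribution (R3), Hana Olsen is treated as also owning Yuki Olsen's interest in Talon Services GmbH, giving 9% + 17% = 26%.
By spousal attribution (R3), Hana Olsen is treated as also owning Yuki Olsen's interest in Granite Media Ltd, giving 33% + 27% = 60%.
By spousal attribution (R3), Hana Olsen is treated as also owning Yuki Olsen's interest in Beacon Group plc, giving 61% + 39% = 100%.
Chain via Talon Services GmbH → Northgate Logistics SA (R2): 26% × 17% × 21% = 0.9282% of Highfield Realty LP.
Chain via Granite Media Ltd → Ridgefield Foods Inc. (R2): 60% × 39% × 37% = 8.658% of Highfield Realty LP.
Chain via Beacon Group plc → Brightpath Manufacturing Inc. (R2): 100% × 19% × 31% = 5.89% of Highfield Realty LP.
Aggregating (R1): 0.9282% + 8.658% + 5.89% = 15.4762%.

15.4762%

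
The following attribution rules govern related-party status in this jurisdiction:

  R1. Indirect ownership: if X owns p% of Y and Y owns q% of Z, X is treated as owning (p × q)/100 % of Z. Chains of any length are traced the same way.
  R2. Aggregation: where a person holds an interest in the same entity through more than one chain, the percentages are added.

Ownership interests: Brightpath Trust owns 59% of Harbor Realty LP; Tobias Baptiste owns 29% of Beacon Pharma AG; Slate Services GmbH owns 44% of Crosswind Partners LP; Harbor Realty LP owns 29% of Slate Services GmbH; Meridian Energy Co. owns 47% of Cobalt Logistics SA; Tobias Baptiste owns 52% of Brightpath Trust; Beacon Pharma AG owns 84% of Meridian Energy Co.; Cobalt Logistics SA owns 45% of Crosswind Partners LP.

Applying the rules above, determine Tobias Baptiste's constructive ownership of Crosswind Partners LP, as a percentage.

9.066908%

Chain via Beacon Pharma AG → Meridian Energy Co. → Cobalt Logistics SA (R1): 29% × 84% × 47% × 45% = 5.15214% of Crosswind Partners LP.
Chain via Brightpath Trust → Harbor Realty LP → Slate Services GmbH (R1): 52% × 59% × 29% × 44% = 3.914768% of Crosswind Partners LP.
Aggregating (R2): 5.15214% + 3.914768% = 9.066908%.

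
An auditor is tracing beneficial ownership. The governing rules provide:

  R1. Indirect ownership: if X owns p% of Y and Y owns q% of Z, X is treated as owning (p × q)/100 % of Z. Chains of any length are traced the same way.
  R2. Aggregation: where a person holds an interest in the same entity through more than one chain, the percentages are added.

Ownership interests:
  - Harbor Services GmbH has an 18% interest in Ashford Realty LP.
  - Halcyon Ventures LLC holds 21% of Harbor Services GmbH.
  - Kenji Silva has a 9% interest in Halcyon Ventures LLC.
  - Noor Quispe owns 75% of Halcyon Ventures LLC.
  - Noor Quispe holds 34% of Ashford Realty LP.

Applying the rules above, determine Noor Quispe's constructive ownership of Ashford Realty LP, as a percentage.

36.835%

Chain via Halcyon Ventures LLC → Harbor Services GmbH (R1): 75% × 21% × 18% = 2.835% of Ashford Realty LP.
Direct interest in Ashford Realty LP: 34%.
Aggregating (R2): 2.835% + 34% = 36.835%.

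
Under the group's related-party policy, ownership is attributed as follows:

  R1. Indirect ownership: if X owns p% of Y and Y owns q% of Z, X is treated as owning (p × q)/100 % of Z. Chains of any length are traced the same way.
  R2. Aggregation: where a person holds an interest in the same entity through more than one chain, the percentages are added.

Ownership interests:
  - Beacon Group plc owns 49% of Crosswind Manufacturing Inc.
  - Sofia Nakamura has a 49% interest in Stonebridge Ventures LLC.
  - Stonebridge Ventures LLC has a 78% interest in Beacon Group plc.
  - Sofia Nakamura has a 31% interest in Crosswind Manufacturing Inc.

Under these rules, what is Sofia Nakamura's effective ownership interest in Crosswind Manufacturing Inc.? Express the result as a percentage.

49.7278%

Chain via Stonebridge Ventures LLC → Beacon Group plc (R1): 49% × 78% × 49% = 18.7278% of Crosswind Manufacturing Inc.
Direct interest in Crosswind Manufacturing Inc: 31%.
Aggregating (R2): 18.7278% + 31% = 49.7278%.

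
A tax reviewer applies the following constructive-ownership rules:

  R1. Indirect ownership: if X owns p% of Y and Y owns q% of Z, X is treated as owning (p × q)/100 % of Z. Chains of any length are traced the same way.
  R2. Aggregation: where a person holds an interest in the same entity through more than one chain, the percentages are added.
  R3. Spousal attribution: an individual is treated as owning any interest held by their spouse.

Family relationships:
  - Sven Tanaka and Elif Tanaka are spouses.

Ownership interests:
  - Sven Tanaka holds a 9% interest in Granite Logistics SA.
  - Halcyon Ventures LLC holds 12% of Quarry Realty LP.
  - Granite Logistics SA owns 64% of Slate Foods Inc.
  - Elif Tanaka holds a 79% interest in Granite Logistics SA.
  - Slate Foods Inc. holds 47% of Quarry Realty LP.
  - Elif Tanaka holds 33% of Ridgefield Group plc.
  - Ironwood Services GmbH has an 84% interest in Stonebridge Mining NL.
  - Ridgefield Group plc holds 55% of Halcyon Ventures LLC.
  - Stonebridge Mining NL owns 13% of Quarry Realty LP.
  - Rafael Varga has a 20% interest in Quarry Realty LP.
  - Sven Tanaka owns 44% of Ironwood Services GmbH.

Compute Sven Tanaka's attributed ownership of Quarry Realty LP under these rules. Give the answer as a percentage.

33.4532%

By spousal attribution (R3), Sven Tanaka is treated as also owning Elif Tanaka's interest in Granite Logistics SA, giving 9% + 79% = 88%.
By spousal attribution (R3), Sven Tanaka is treated as owning Elif Tanaka's 33% interest in Ridgefield Group plc.
Chain via Ironwood Services GmbH → Stonebridge Mining NL (R1): 44% × 84% × 13% = 4.8048% of Quarry Realty LP.
Chain via Granite Logistics SA → Slate Foods Inc. (R1): 88% × 64% × 47% = 26.4704% of Quarry Realty LP.
Chain via Ridgefield Group plc → Halcyon Ventures LLC (R1): 33% × 55% × 12% = 2.178% of Quarry Realty LP.
Aggregating (R2): 4.8048% + 26.4704% + 2.178% = 33.4532%.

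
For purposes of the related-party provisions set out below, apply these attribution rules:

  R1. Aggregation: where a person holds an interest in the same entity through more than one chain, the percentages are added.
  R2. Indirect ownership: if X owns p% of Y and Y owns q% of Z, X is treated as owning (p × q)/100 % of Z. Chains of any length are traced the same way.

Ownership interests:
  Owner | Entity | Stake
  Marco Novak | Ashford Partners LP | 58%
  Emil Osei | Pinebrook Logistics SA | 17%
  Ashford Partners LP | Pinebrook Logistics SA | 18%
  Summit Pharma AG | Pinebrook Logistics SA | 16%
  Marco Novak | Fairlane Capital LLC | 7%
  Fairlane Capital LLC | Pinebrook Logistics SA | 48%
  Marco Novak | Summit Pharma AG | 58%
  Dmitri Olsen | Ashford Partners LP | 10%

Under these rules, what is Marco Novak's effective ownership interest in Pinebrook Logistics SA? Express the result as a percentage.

Chain via Ashford Partners LP (R2): 58% × 18% = 10.44% of Pinebrook Logistics SA.
Chain via Summit Pharma AG (R2): 58% × 16% = 9.28% of Pinebrook Logistics SA.
Chain via Fairlane Capital LLC (R2): 7% × 48% = 3.36% of Pinebrook Logistics SA.
Aggregating (R1): 10.44% + 9.28% + 3.36% = 23.08%.

23.08%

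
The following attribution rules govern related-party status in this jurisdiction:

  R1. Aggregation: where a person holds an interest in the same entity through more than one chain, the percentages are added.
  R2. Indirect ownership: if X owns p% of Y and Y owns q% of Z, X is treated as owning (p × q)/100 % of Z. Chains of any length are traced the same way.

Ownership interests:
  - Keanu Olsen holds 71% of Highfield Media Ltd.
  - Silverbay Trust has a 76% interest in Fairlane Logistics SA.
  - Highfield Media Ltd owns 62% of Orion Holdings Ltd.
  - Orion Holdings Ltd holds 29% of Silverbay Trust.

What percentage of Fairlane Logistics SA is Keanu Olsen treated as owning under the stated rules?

9.702008%

Chain via Highfield Media Ltd → Orion Holdings Ltd → Silverbay Trust (R2): 71% × 62% × 29% × 76% = 9.702008% of Fairlane Logistics SA.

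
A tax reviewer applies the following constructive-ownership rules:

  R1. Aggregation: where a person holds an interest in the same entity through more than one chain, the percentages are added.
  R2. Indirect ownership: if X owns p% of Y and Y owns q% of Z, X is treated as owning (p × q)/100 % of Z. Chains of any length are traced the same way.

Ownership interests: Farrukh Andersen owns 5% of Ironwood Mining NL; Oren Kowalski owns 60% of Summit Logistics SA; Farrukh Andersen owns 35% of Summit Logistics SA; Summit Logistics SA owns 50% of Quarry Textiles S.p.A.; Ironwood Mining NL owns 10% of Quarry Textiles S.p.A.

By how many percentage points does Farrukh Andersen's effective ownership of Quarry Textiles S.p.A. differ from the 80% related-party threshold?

62

Chain via Ironwood Mining NL (R2): 5% × 10% = 0.5% of Quarry Textiles S.p.A.
Chain via Summit Logistics SA (R2): 35% × 50% = 17.5% of Quarry Textiles S.p.A.
Aggregating (R1): 0.5% + 17.5% = 18%.
18% falls short of the 80% threshold by 62 percentage points.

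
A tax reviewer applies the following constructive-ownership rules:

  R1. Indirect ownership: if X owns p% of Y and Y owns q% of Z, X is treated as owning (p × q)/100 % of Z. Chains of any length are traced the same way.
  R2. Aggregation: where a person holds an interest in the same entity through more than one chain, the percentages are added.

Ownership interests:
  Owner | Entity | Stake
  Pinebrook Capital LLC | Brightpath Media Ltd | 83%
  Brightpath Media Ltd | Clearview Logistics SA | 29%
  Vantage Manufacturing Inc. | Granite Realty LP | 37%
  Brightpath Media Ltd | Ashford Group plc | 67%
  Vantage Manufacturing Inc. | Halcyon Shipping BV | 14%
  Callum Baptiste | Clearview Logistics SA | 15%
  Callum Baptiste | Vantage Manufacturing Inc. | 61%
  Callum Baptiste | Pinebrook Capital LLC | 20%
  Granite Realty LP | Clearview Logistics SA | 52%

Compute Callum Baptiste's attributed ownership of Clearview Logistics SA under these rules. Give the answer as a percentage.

Chain via Vantage Manufacturing Inc. → Granite Realty LP (R1): 61% × 37% × 52% = 11.7364% of Clearview Logistics SA.
Chain via Pinebrook Capital LLC → Brightpath Media Ltd (R1): 20% × 83% × 29% = 4.814% of Clearview Logistics SA.
Direct interest in Clearview Logistics SA: 15%.
Aggregating (R2): 11.7364% + 4.814% + 15% = 31.5504%.

31.5504%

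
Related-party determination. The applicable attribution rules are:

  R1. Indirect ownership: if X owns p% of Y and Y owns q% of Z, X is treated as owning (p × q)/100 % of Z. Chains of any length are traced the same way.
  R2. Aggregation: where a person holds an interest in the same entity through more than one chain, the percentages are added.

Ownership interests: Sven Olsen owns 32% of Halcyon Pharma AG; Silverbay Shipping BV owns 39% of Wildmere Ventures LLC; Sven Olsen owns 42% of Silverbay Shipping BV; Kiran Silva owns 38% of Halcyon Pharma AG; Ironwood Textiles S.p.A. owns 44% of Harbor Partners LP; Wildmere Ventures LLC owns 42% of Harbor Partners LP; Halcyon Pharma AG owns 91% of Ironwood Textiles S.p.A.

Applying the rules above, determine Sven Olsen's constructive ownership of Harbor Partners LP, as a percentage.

19.6924%

Chain via Silverbay Shipping BV → Wildmere Ventures LLC (R1): 42% × 39% × 42% = 6.8796% of Harbor Partners LP.
Chain via Halcyon Pharma AG → Ironwood Textiles S.p.A. (R1): 32% × 91% × 44% = 12.8128% of Harbor Partners LP.
Aggregating (R2): 6.8796% + 12.8128% = 19.6924%.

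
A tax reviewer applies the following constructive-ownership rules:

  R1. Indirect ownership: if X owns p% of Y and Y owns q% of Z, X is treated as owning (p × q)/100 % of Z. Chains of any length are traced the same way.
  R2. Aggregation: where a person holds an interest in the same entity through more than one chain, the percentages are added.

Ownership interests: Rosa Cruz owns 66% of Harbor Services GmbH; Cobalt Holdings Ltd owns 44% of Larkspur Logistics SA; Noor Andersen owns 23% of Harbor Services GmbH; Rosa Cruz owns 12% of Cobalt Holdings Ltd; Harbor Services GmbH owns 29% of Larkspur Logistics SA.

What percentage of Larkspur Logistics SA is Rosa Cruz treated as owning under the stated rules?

Chain via Cobalt Holdings Ltd (R1): 12% × 44% = 5.28% of Larkspur Logistics SA.
Chain via Harbor Services GmbH (R1): 66% × 29% = 19.14% of Larkspur Logistics SA.
Aggregating (R2): 5.28% + 19.14% = 24.42%.

24.42%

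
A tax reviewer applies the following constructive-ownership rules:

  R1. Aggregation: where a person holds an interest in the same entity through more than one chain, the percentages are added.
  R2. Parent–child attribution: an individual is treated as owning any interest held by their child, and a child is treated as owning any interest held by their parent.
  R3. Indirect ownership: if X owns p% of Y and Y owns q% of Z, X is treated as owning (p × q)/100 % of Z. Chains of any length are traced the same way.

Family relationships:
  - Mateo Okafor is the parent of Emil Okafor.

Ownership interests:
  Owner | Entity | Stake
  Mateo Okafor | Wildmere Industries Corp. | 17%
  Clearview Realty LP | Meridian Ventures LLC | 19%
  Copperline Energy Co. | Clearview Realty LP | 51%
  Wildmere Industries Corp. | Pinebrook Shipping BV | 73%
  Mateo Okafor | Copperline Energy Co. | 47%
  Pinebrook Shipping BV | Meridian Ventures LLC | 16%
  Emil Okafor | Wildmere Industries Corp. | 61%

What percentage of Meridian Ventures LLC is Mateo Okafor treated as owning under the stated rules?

13.6647%

By parent–child attribution (R2), Mateo Okafor is treated as also owning Emil Okafor's interest in Wildmere Industries Corp, giving 17% + 61% = 78%.
Chain via Copperline Energy Co. → Clearview Realty LP (R3): 47% × 51% × 19% = 4.5543% of Meridian Ventures LLC.
Chain via Wildmere Industries Corp. → Pinebrook Shipping BV (R3): 78% × 73% × 16% = 9.1104% of Meridian Ventures LLC.
Aggregating (R1): 4.5543% + 9.1104% = 13.6647%.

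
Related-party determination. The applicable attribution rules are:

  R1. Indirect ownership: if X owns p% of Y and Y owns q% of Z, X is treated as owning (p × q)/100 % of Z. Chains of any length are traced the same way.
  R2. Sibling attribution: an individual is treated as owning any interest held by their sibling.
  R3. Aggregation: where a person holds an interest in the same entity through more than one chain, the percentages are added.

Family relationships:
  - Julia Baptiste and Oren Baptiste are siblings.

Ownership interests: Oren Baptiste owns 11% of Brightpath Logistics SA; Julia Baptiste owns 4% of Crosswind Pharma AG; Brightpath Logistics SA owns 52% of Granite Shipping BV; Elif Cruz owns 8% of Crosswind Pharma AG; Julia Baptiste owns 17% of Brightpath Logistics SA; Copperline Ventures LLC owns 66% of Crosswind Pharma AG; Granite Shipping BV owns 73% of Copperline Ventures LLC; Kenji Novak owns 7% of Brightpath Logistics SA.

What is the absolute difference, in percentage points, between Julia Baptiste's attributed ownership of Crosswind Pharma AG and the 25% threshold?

13.984992

By sibling attribution (R2), Julia Baptiste is treated as also owning Oren Baptiste's interest in Brightpath Logistics SA, giving 17% + 11% = 28%.
Chain via Brightpath Logistics SA → Granite Shipping BV → Copperline Ventures LLC (R1): 28% × 52% × 73% × 66% = 7.015008% of Crosswind Pharma AG.
Direct interest in Crosswind Pharma AG: 4%.
Aggregating (R3): 7.015008% + 4% = 11.015008%.
11.015008% falls short of the 25% threshold by 13.984992 percentage points.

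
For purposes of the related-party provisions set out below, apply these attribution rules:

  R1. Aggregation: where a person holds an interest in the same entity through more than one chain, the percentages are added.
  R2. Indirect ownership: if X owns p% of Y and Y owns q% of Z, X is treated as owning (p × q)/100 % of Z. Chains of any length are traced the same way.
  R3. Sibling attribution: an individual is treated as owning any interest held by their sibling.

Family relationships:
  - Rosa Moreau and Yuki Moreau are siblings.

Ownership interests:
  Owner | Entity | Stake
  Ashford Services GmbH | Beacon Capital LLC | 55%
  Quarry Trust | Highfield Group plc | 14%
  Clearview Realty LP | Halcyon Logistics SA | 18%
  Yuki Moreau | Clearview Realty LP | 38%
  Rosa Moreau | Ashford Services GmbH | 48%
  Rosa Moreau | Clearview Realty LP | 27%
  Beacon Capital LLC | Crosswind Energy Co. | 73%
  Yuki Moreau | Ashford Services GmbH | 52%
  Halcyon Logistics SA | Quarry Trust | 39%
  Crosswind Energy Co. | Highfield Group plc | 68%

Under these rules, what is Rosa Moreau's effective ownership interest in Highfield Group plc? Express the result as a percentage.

27.94082%

By sibling attribution (R3), Rosa Moreau is treated as also owning Yuki Moreau's interest in Clearview Realty LP, giving 27% + 38% = 65%.
By sibling attribution (R3), Rosa Moreau is treated as also owning Yuki Moreau's interest in Ashford Services GmbH, giving 48% + 52% = 100%.
Chain via Clearview Realty LP → Halcyon Logistics SA → Quarry Trust (R2): 65% × 18% × 39% × 14% = 0.63882% of Highfield Group plc.
Chain via Ashford Services GmbH → Beacon Capital LLC → Crosswind Energy Co. (R2): 100% × 55% × 73% × 68% = 27.302% of Highfield Group plc.
Aggregating (R1): 0.63882% + 27.302% = 27.94082%.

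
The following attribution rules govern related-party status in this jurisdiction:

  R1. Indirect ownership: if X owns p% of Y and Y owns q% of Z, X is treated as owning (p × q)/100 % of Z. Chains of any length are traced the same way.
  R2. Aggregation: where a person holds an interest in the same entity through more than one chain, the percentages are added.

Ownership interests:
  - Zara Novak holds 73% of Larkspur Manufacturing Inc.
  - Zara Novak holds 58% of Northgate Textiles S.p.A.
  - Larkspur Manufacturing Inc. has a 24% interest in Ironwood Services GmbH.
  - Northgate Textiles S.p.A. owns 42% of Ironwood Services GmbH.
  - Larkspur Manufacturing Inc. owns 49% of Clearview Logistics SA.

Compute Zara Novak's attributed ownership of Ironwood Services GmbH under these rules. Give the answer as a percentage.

Chain via Larkspur Manufacturing Inc. (R1): 73% × 24% = 17.52% of Ironwood Services GmbH.
Chain via Northgate Textiles S.p.A. (R1): 58% × 42% = 24.36% of Ironwood Services GmbH.
Aggregating (R2): 17.52% + 24.36% = 41.88%.

41.88%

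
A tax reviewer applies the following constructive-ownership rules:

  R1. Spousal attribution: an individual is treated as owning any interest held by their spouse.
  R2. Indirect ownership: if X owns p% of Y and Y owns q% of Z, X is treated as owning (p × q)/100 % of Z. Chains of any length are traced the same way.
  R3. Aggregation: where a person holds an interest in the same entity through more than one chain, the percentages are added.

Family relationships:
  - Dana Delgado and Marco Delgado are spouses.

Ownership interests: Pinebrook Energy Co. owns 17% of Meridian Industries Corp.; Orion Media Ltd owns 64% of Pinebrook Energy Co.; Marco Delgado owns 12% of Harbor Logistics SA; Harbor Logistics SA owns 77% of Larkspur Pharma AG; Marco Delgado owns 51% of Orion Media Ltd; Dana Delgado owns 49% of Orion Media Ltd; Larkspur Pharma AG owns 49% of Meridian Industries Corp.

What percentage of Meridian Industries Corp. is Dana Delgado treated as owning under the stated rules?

15.4076%

By spousal attribution (R1), Dana Delgado is treated as also owning Marco Delgado's interest in Orion Media Ltd, giving 49% + 51% = 100%.
By spousal attribution (R1), Dana Delgado is treated as owning Marco Delgado's 12% interest in Harbor Logistics SA.
Chain via Orion Media Ltd → Pinebrook Energy Co. (R2): 100% × 64% × 17% = 10.88% of Meridian Industries Corp.
Chain via Harbor Logistics SA → Larkspur Pharma AG (R2): 12% × 77% × 49% = 4.5276% of Meridian Industries Corp.
Aggregating (R3): 10.88% + 4.5276% = 15.4076%.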